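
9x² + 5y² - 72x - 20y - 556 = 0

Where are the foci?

(4, -6) and (4, 10)

Rearranging, 9(x² - 8x) + 5(y² - 4y) = 556.
Complete the square in x and y: 9(x - 4)² + 5(y - 2)² = 556 + 144 + 20 = 720
Dividing both sides by 720: (x - 4)²/80 + (y - 2)²/144 = 1
Ellipse, center (4, 2), major axis vertical; a² = 144, b² = 80.
c² = a² - b² = 144 - 80 = 64, so c = 8.
Foci lie on the vertical axis through the center: (h, k ± c).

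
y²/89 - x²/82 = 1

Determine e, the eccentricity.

e = 3√1691/89

Center (0, 0). The positive term is the y-term, so the transverse axis is vertical; a² = 89, b² = 82.
c² = a² + b² = 171, so c = 3√19.
e = c/a = 3√19/√89 = 3√1691/89.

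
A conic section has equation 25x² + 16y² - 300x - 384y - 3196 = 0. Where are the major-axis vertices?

Group: 25(x² - 12x) + 16(y² - 24y) = 3196
Completing the square gives 25(x - 6)² + 16(y - 12)² = 3196 + 900 + 2304 = 6400.
Divide by 6400: (x - 6)²/256 + (y - 12)²/400 = 1
Ellipse, center (6, 12), major axis vertical; a² = 400, b² = 256.
a = 20. Vertices at (h, k ± a).

(6, -8) and (6, 32)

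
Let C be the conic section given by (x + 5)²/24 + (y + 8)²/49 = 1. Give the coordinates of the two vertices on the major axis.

Center (-5, -8). The larger denominator 49 sits under the y-term, so the major axis is vertical; a² = 49, b² = 24.
a = 7. Vertices at (h, k ± a).

(-5, -15) and (-5, -1)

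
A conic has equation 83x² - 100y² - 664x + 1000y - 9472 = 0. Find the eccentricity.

Group: 83(x² - 8x) -100(y² - 10y) = 9472
Complete the square in x and y: 83(x - 4)² -100(y - 5)² = 9472 + 1328 - 2500 = 8300
Divide through by 8300 to get (x - 4)²/100 - (y - 5)²/83 = 1.
Hyperbola, center (4, 5), transverse axis horizontal; a² = 100, b² = 83.
c² = a² + b² = 183, so c = √183.
e = c/a = √183/10.

e = √183/10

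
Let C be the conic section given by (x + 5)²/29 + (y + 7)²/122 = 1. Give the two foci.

(-5, -7 - √93) and (-5, -7 + √93)

Center (-5, -7). The larger denominator 122 sits under the y-term, so the major axis is vertical; a² = 122, b² = 29.
c² = a² - b² = 122 - 29 = 93, so c = √93.
Foci lie on the vertical axis through the center: (h, k ± c).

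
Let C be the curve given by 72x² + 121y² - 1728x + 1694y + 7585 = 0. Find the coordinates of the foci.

72(x² - 24x) + 121(y² + 14y) = -7585
Complete the square in x and y: 72(x - 12)² + 121(y + 7)² = -7585 + 10368 + 5929 = 8712
Divide through by 8712 to get (x - 12)²/121 + (y + 7)²/72 = 1.
Ellipse, center (12, -7), major axis horizontal; a² = 121, b² = 72.
c² = a² - b² = 121 - 72 = 49, so c = 7.
Foci lie on the horizontal axis through the center: (h ± c, k).

(5, -7) and (19, -7)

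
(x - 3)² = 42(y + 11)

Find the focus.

(3, -1/2)

Vertex (3, -11); 4p = 42 so p = 21/2. Opens up.
Focus is p units from the vertex along the axis: (h, k + p).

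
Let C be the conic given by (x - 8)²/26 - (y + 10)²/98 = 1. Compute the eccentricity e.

e = √806/13

Center (8, -10). The positive term is the x-term, so the transverse axis is horizontal; a² = 26, b² = 98.
c² = a² + b² = 124, so c = 2√31.
e = c/a = 2√31/√26 = √806/13.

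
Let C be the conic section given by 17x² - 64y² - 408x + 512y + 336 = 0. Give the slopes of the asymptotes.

√17/8 and -√17/8

Group the x- and y-terms: 17(x² - 24x) -64(y² - 8y) = -336
Complete the square: 17(x - 12)² -64(y - 4)² = -336 + 2448 - 1024 = 1088
Divide through by 1088 to get (x - 12)²/64 - (y - 4)²/17 = 1.
Hyperbola, center (12, 4), transverse axis horizontal; a² = 64, b² = 17.
For a horizontal hyperbola the asymptotes have slope ±b/a.
Here that is ±√17/8.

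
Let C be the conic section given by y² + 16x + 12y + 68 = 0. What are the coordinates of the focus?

(-6, -6)

Only y is squared. Complete the square in y: (y + 6)² = -16(x + 2).
Vertex (-2, -6); 4p = -16 so p = -4. Opens left.
Focus is p units from the vertex along the axis: (h + p, k).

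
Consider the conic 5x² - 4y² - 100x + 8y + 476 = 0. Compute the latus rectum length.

5

Group the x- and y-terms: 5(x² - 20x) -4(y² - 2y) = -476
Completing the square gives 5(x - 10)² -4(y - 1)² = -476 + 500 - 4 = 20.
Divide by 20: (x - 10)²/4 - (y - 1)²/5 = 1
Hyperbola, center (10, 1), transverse axis horizontal; a² = 4, b² = 5.
Latus rectum length = 2b²/a = 2·5/2 = 5.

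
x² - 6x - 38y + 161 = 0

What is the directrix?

y = -11/2

Only x is squared. Complete the square in x: (x - 3)² = 38(y - 4).
Vertex (3, 4); 4p = 38 so p = 19/2. Opens up.
Directrix is the horizontal line y = k − p = 4 − (19/2) = -11/2.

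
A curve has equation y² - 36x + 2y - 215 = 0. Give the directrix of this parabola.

x = -15

Only y is squared. Complete the square in y: (y + 1)² = 36(x + 6).
Vertex (-6, -1); 4p = 36 so p = 9. Opens right.
Directrix is the vertical line x = h − p = -6 − (9) = -15.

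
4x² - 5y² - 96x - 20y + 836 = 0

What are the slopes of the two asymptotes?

2√5/5 and -2√5/5

Rearranging, 4(x² - 24x) -5(y² + 4y) = -836.
4(x - 12)² -5(y + 2)² = -836 + 576 - 20 = -280
Dividing both sides by -280: (y + 2)²/56 - (x - 12)²/70 = 1
Hyperbola, center (12, -2), transverse axis vertical; a² = 56, b² = 70.
For a vertical hyperbola the asymptotes have slope ±a/b.
Here that is ±2√14/√70 = ±2√5/5.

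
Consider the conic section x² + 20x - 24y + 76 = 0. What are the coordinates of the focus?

(-10, 5)

Only x is squared. Complete the square in x: (x + 10)² = 24(y + 1).
Vertex (-10, -1); 4p = 24 so p = 6. Opens up.
Focus is p units from the vertex along the axis: (h, k + p).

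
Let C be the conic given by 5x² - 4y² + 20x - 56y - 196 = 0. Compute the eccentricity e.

Collect terms: 5(x² + 4x) -4(y² + 14y) = 196
Completing the square gives 5(x + 2)² -4(y + 7)² = 196 + 20 - 196 = 20.
Divide through by 20 to get (x + 2)²/4 - (y + 7)²/5 = 1.
Hyperbola, center (-2, -7), transverse axis horizontal; a² = 4, b² = 5.
c² = a² + b² = 9, so c = 3.
e = c/a = 3/2.

e = 3/2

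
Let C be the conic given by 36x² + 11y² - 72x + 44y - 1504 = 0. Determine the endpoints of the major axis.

(1, -14) and (1, 10)

Rearranging, 36(x² - 2x) + 11(y² + 4y) = 1504.
Complete the square in x and y: 36(x - 1)² + 11(y + 2)² = 1504 + 36 + 44 = 1584
Divide by 1584: (x - 1)²/44 + (y + 2)²/144 = 1
Ellipse, center (1, -2), major axis vertical; a² = 144, b² = 44.
a = 12. Vertices at (h, k ± a).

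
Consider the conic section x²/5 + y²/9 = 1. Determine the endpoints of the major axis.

Center (0, 0). The larger denominator 9 sits under the y-term, so the major axis is vertical; a² = 9, b² = 5.
a = 3. Vertices at (h, k ± a).

(0, -3) and (0, 3)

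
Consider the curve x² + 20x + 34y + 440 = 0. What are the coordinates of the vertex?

(-10, -10)

Only x is squared. Complete the square in x: (x + 10)² = -34(y + 10).
Vertex (-10, -10); 4p = -34 so p = -17/2. Opens down.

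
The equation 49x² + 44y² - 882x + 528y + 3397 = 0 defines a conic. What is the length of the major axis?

14

49(x² - 18x) + 44(y² + 12y) = -3397
49(x - 9)² + 44(y + 6)² = -3397 + 3969 + 1584 = 2156
Divide through by 2156 to get (x - 9)²/44 + (y + 6)²/49 = 1.
Ellipse, center (9, -6), major axis vertical; a² = 49, b² = 44.
a² = 49 so a = 7; the major axis has length 2a = 14.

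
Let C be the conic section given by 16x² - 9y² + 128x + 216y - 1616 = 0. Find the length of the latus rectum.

16(x² + 8x) -9(y² - 24y) = 1616
Complete the square: 16(x + 4)² -9(y - 12)² = 1616 + 256 - 1296 = 576
Divide through by 576 to get (x + 4)²/36 - (y - 12)²/64 = 1.
Hyperbola, center (-4, 12), transverse axis horizontal; a² = 36, b² = 64.
Latus rectum length = 2b²/a = 2·64/6 = 64/3.

64/3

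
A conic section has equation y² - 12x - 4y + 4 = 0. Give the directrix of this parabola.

Only y is squared. Complete the square in y: (y - 2)² = 12x.
Vertex (0, 2); 4p = 12 so p = 3. Opens right.
Directrix is the vertical line x = h − p = 0 − (3) = -3.

x = -3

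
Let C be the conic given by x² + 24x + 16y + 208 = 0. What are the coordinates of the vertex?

(-12, -4)

Only x is squared. Complete the square in x: (x + 12)² = -16(y + 4).
Vertex (-12, -4); 4p = -16 so p = -4. Opens down.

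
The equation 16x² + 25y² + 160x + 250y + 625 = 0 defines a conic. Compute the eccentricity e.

16(x² + 10x) + 25(y² + 10y) = -625
Complete the square: 16(x + 5)² + 25(y + 5)² = -625 + 400 + 625 = 400
Divide by 400: (x + 5)²/25 + (y + 5)²/16 = 1
Ellipse, center (-5, -5), major axis horizontal; a² = 25, b² = 16.
c² = a² - b² = 9, so c = 3.
e = c/a = 3/5.

e = 3/5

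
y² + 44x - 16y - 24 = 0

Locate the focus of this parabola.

Only y is squared. Complete the square in y: (y - 8)² = -44(x - 2).
Vertex (2, 8); 4p = -44 so p = -11. Opens left.
Focus is p units from the vertex along the axis: (h + p, k).

(-9, 8)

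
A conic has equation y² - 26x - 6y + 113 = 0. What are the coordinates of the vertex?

(4, 3)

Only y is squared. Complete the square in y: (y - 3)² = 26(x - 4).
Vertex (4, 3); 4p = 26 so p = 13/2. Opens right.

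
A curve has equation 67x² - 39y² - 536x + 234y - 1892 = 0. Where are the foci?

Group the x- and y-terms: 67(x² - 8x) -39(y² - 6y) = 1892
Complete the square: 67(x - 4)² -39(y - 3)² = 1892 + 1072 - 351 = 2613
Divide through by 2613 to get (x - 4)²/39 - (y - 3)²/67 = 1.
Hyperbola, center (4, 3), transverse axis horizontal; a² = 39, b² = 67.
c² = a² + b² = 39 + 67 = 106, so c = √106.
Foci lie on the horizontal axis through the center: (h ± c, k).

(4 - √106, 3) and (4 + √106, 3)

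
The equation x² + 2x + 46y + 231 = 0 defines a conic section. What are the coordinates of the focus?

(-1, -33/2)

Only x is squared. Complete the square in x: (x + 1)² = -46(y + 5).
Vertex (-1, -5); 4p = -46 so p = -23/2. Opens down.
Focus is p units from the vertex along the axis: (h, k + p).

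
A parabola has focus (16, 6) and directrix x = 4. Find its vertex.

(10, 6)

The vertex is the midpoint between the focus and the directrix along the axis of symmetry.
Axis is horizontal (directrix is vertical). Vertex x-coordinate = (16 + 4)/2 = 10; y-coordinate = 6.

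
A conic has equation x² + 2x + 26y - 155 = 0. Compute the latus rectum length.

Only x is squared. Complete the square in x: (x + 1)² = -26(y - 6).
Vertex (-1, 6); 4p = -26 so p = -13/2. Opens down.
Latus rectum length = |4p| = 26.

26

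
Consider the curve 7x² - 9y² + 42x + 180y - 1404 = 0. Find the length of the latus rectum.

7(x² + 6x) -9(y² - 20y) = 1404
7(x + 3)² -9(y - 10)² = 1404 + 63 - 900 = 567
Divide by 567: (x + 3)²/81 - (y - 10)²/63 = 1
Hyperbola, center (-3, 10), transverse axis horizontal; a² = 81, b² = 63.
Latus rectum length = 2b²/a = 2·63/9 = 14.

14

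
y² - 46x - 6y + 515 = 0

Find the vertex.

Only y is squared. Complete the square in y: (y - 3)² = 46(x - 11).
Vertex (11, 3); 4p = 46 so p = 23/2. Opens right.

(11, 3)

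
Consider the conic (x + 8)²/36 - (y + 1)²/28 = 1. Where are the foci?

(-16, -1) and (0, -1)

Center (-8, -1). The positive term is the x-term, so the transverse axis is horizontal; a² = 36, b² = 28.
c² = a² + b² = 36 + 28 = 64, so c = 8.
Foci lie on the horizontal axis through the center: (h ± c, k).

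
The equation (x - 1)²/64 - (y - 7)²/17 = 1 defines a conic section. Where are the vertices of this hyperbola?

(-7, 7) and (9, 7)

Center (1, 7). The positive term is the x-term, so the transverse axis is horizontal; a² = 64, b² = 17.
a = 8. Vertices at (h ± a, k).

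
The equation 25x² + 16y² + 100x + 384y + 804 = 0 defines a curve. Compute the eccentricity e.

Rearranging, 25(x² + 4x) + 16(y² + 24y) = -804.
Completing the square gives 25(x + 2)² + 16(y + 12)² = -804 + 100 + 2304 = 1600.
Divide by 1600: (x + 2)²/64 + (y + 12)²/100 = 1
Ellipse, center (-2, -12), major axis vertical; a² = 100, b² = 64.
c² = a² - b² = 36, so c = 6.
e = c/a = 6/10 = 3/5.

e = 3/5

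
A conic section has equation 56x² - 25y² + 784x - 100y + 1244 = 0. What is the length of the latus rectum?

112/5

Group: 56(x² + 14x) -25(y² + 4y) = -1244
Complete the square: 56(x + 7)² -25(y + 2)² = -1244 + 2744 - 100 = 1400
Divide through by 1400 to get (x + 7)²/25 - (y + 2)²/56 = 1.
Hyperbola, center (-7, -2), transverse axis horizontal; a² = 25, b² = 56.
Latus rectum length = 2b²/a = 2·56/5 = 112/5.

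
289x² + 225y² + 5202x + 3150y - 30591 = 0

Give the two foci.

Group the x- and y-terms: 289(x² + 18x) + 225(y² + 14y) = 30591
289(x + 9)² + 225(y + 7)² = 30591 + 23409 + 11025 = 65025
Dividing both sides by 65025: (x + 9)²/225 + (y + 7)²/289 = 1
Ellipse, center (-9, -7), major axis vertical; a² = 289, b² = 225.
c² = a² - b² = 289 - 225 = 64, so c = 8.
Foci lie on the vertical axis through the center: (h, k ± c).

(-9, -15) and (-9, 1)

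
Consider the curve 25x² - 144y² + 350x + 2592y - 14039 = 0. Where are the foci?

Rearranging, 25(x² + 14x) -144(y² - 18y) = 14039.
25(x + 7)² -144(y - 9)² = 14039 + 1225 - 11664 = 3600
Divide by 3600: (x + 7)²/144 - (y - 9)²/25 = 1
Hyperbola, center (-7, 9), transverse axis horizontal; a² = 144, b² = 25.
c² = a² + b² = 144 + 25 = 169, so c = 13.
Foci lie on the horizontal axis through the center: (h ± c, k).

(-20, 9) and (6, 9)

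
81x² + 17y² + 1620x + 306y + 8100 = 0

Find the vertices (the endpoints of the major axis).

81(x² + 20x) + 17(y² + 18y) = -8100
Complete the square: 81(x + 10)² + 17(y + 9)² = -8100 + 8100 + 1377 = 1377
Divide by 1377: (x + 10)²/17 + (y + 9)²/81 = 1
Ellipse, center (-10, -9), major axis vertical; a² = 81, b² = 17.
a = 9. Vertices at (h, k ± a).

(-10, -18) and (-10, 0)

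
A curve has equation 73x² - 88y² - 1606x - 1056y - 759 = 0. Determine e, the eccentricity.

e = √3542/44

73(x² - 22x) -88(y² + 12y) = 759
73(x - 11)² -88(y + 6)² = 759 + 8833 - 3168 = 6424
Divide through by 6424 to get (x - 11)²/88 - (y + 6)²/73 = 1.
Hyperbola, center (11, -6), transverse axis horizontal; a² = 88, b² = 73.
c² = a² + b² = 161, so c = √161.
e = c/a = √161/2√22 = √3542/44.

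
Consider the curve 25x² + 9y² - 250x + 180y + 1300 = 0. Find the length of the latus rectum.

25(x² - 10x) + 9(y² + 20y) = -1300
Complete the square: 25(x - 5)² + 9(y + 10)² = -1300 + 625 + 900 = 225
Divide through by 225 to get (x - 5)²/9 + (y + 10)²/25 = 1.
Ellipse, center (5, -10), major axis vertical; a² = 25, b² = 9.
Latus rectum length = 2b²/a = 2·9/5 = 18/5.

18/5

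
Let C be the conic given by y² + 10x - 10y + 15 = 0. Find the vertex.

(1, 5)

Only y is squared. Complete the square in y: (y - 5)² = -10(x - 1).
Vertex (1, 5); 4p = -10 so p = -5/2. Opens left.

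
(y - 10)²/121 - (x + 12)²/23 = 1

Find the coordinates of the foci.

(-12, -2) and (-12, 22)

Center (-12, 10). The positive term is the y-term, so the transverse axis is vertical; a² = 121, b² = 23.
c² = a² + b² = 121 + 23 = 144, so c = 12.
Foci lie on the vertical axis through the center: (h, k ± c).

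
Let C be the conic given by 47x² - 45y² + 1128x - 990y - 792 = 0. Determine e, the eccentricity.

Rearranging, 47(x² + 24x) -45(y² + 22y) = 792.
47(x + 12)² -45(y + 11)² = 792 + 6768 - 5445 = 2115
Dividing both sides by 2115: (x + 12)²/45 - (y + 11)²/47 = 1
Hyperbola, center (-12, -11), transverse axis horizontal; a² = 45, b² = 47.
c² = a² + b² = 92, so c = 2√23.
e = c/a = 2√23/3√5 = 2√115/15.

e = 2√115/15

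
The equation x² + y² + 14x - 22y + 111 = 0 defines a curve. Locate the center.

(x² + 14x) + (y² - 22y) = -111
Complete the square: (x + 7)² + (y - 11)² = -111 + 49 + 121 = 59
So (x + 7)² + (y - 11)² = 59.
Circle centered at (-7, 11) with r² = 59.

(-7, 11)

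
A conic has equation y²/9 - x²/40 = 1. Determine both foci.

(0, -7) and (0, 7)

Center (0, 0). The positive term is the y-term, so the transverse axis is vertical; a² = 9, b² = 40.
c² = a² + b² = 9 + 40 = 49, so c = 7.
Foci lie on the vertical axis through the center: (h, k ± c).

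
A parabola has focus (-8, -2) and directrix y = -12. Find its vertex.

(-8, -7)

The vertex is the midpoint between the focus and the directrix along the axis of symmetry.
Axis is vertical (directrix is horizontal). Vertex y-coordinate = (-2 + (-12))/2 = -7; x-coordinate = -8.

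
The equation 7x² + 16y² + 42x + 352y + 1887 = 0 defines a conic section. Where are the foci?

7(x² + 6x) + 16(y² + 22y) = -1887
Complete the square in x and y: 7(x + 3)² + 16(y + 11)² = -1887 + 63 + 1936 = 112
Divide through by 112 to get (x + 3)²/16 + (y + 11)²/7 = 1.
Ellipse, center (-3, -11), major axis horizontal; a² = 16, b² = 7.
c² = a² - b² = 16 - 7 = 9, so c = 3.
Foci lie on the horizontal axis through the center: (h ± c, k).

(-6, -11) and (0, -11)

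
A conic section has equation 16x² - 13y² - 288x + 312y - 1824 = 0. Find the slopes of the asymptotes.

4√13/13 and -4√13/13

Rearranging, 16(x² - 18x) -13(y² - 24y) = 1824.
Complete the square in x and y: 16(x - 9)² -13(y - 12)² = 1824 + 1296 - 1872 = 1248
Divide by 1248: (x - 9)²/78 - (y - 12)²/96 = 1
Hyperbola, center (9, 12), transverse axis horizontal; a² = 78, b² = 96.
For a horizontal hyperbola the asymptotes have slope ±b/a.
Here that is ±4√6/√78 = ±4√13/13.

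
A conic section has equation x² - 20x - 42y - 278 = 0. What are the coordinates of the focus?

(10, 3/2)

Only x is squared. Complete the square in x: (x - 10)² = 42(y + 9).
Vertex (10, -9); 4p = 42 so p = 21/2. Opens up.
Focus is p units from the vertex along the axis: (h, k + p).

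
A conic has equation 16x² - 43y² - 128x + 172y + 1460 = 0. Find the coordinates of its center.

(4, 2)

Rearranging, 16(x² - 8x) -43(y² - 4y) = -1460.
Complete the square: 16(x - 4)² -43(y - 2)² = -1460 + 256 - 172 = -1376
Divide by -1376: (y - 2)²/32 - (x - 4)²/86 = 1
Hyperbola with center (4, 2).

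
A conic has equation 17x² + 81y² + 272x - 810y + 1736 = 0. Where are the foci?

(-16, 5) and (0, 5)

Group: 17(x² + 16x) + 81(y² - 10y) = -1736
Complete the square in x and y: 17(x + 8)² + 81(y - 5)² = -1736 + 1088 + 2025 = 1377
Dividing both sides by 1377: (x + 8)²/81 + (y - 5)²/17 = 1
Ellipse, center (-8, 5), major axis horizontal; a² = 81, b² = 17.
c² = a² - b² = 81 - 17 = 64, so c = 8.
Foci lie on the horizontal axis through the center: (h ± c, k).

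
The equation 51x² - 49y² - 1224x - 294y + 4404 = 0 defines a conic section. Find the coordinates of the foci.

Group: 51(x² - 24x) -49(y² + 6y) = -4404
51(x - 12)² -49(y + 3)² = -4404 + 7344 - 441 = 2499
Dividing both sides by 2499: (x - 12)²/49 - (y + 3)²/51 = 1
Hyperbola, center (12, -3), transverse axis horizontal; a² = 49, b² = 51.
c² = a² + b² = 49 + 51 = 100, so c = 10.
Foci lie on the horizontal axis through the center: (h ± c, k).

(2, -3) and (22, -3)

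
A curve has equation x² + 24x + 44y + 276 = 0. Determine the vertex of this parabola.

Only x is squared. Complete the square in x: (x + 12)² = -44(y + 3).
Vertex (-12, -3); 4p = -44 so p = -11. Opens down.

(-12, -3)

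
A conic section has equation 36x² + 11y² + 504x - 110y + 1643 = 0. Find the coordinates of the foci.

(-7, 0) and (-7, 10)

Collect terms: 36(x² + 14x) + 11(y² - 10y) = -1643
36(x + 7)² + 11(y - 5)² = -1643 + 1764 + 275 = 396
Divide by 396: (x + 7)²/11 + (y - 5)²/36 = 1
Ellipse, center (-7, 5), major axis vertical; a² = 36, b² = 11.
c² = a² - b² = 36 - 11 = 25, so c = 5.
Foci lie on the vertical axis through the center: (h, k ± c).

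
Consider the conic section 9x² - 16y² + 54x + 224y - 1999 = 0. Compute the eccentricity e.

e = 5/4

Rearranging, 9(x² + 6x) -16(y² - 14y) = 1999.
Completing the square gives 9(x + 3)² -16(y - 7)² = 1999 + 81 - 784 = 1296.
Dividing both sides by 1296: (x + 3)²/144 - (y - 7)²/81 = 1
Hyperbola, center (-3, 7), transverse axis horizontal; a² = 144, b² = 81.
c² = a² + b² = 225, so c = 15.
e = c/a = 15/12 = 5/4.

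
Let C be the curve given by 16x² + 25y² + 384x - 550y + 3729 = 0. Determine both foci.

(-18, 11) and (-6, 11)

Group the x- and y-terms: 16(x² + 24x) + 25(y² - 22y) = -3729
Complete the square: 16(x + 12)² + 25(y - 11)² = -3729 + 2304 + 3025 = 1600
Dividing both sides by 1600: (x + 12)²/100 + (y - 11)²/64 = 1
Ellipse, center (-12, 11), major axis horizontal; a² = 100, b² = 64.
c² = a² - b² = 100 - 64 = 36, so c = 6.
Foci lie on the horizontal axis through the center: (h ± c, k).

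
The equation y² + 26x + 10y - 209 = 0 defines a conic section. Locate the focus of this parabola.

(5/2, -5)

Only y is squared. Complete the square in y: (y + 5)² = -26(x - 9).
Vertex (9, -5); 4p = -26 so p = -13/2. Opens left.
Focus is p units from the vertex along the axis: (h + p, k).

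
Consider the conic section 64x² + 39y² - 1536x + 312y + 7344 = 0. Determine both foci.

(12, -9) and (12, 1)

Group: 64(x² - 24x) + 39(y² + 8y) = -7344
64(x - 12)² + 39(y + 4)² = -7344 + 9216 + 624 = 2496
Divide by 2496: (x - 12)²/39 + (y + 4)²/64 = 1
Ellipse, center (12, -4), major axis vertical; a² = 64, b² = 39.
c² = a² - b² = 64 - 39 = 25, so c = 5.
Foci lie on the vertical axis through the center: (h, k ± c).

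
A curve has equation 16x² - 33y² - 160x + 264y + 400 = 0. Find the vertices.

(5, 0) and (5, 8)

Group the x- and y-terms: 16(x² - 10x) -33(y² - 8y) = -400
16(x - 5)² -33(y - 4)² = -400 + 400 - 528 = -528
Divide by -528: (y - 4)²/16 - (x - 5)²/33 = 1
Hyperbola, center (5, 4), transverse axis vertical; a² = 16, b² = 33.
a = 4. Vertices at (h, k ± a).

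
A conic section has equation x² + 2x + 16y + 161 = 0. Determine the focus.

Only x is squared. Complete the square in x: (x + 1)² = -16(y + 10).
Vertex (-1, -10); 4p = -16 so p = -4. Opens down.
Focus is p units from the vertex along the axis: (h, k + p).

(-1, -14)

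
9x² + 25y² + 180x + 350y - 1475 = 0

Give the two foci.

(-26, -7) and (6, -7)

Collect terms: 9(x² + 20x) + 25(y² + 14y) = 1475
Complete the square: 9(x + 10)² + 25(y + 7)² = 1475 + 900 + 1225 = 3600
Divide by 3600: (x + 10)²/400 + (y + 7)²/144 = 1
Ellipse, center (-10, -7), major axis horizontal; a² = 400, b² = 144.
c² = a² - b² = 400 - 144 = 256, so c = 16.
Foci lie on the horizontal axis through the center: (h ± c, k).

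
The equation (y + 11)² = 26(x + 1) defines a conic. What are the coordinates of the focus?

Vertex (-1, -11); 4p = 26 so p = 13/2. Opens right.
Focus is p units from the vertex along the axis: (h + p, k).

(11/2, -11)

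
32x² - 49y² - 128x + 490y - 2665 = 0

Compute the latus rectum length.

64/7

Group: 32(x² - 4x) -49(y² - 10y) = 2665
Complete the square: 32(x - 2)² -49(y - 5)² = 2665 + 128 - 1225 = 1568
Divide by 1568: (x - 2)²/49 - (y - 5)²/32 = 1
Hyperbola, center (2, 5), transverse axis horizontal; a² = 49, b² = 32.
Latus rectum length = 2b²/a = 2·32/7 = 64/7.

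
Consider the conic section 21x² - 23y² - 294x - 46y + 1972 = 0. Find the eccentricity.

e = 2√231/21

Group: 21(x² - 14x) -23(y² + 2y) = -1972
21(x - 7)² -23(y + 1)² = -1972 + 1029 - 23 = -966
Dividing both sides by -966: (y + 1)²/42 - (x - 7)²/46 = 1
Hyperbola, center (7, -1), transverse axis vertical; a² = 42, b² = 46.
c² = a² + b² = 88, so c = 2√22.
e = c/a = 2√22/√42 = 2√231/21.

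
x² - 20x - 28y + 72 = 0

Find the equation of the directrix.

y = -8

Only x is squared. Complete the square in x: (x - 10)² = 28(y + 1).
Vertex (10, -1); 4p = 28 so p = 7. Opens up.
Directrix is the horizontal line y = k − p = -1 − (7) = -8.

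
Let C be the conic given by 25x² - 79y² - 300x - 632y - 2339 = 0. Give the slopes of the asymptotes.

Collect terms: 25(x² - 12x) -79(y² + 8y) = 2339
25(x - 6)² -79(y + 4)² = 2339 + 900 - 1264 = 1975
Dividing both sides by 1975: (x - 6)²/79 - (y + 4)²/25 = 1
Hyperbola, center (6, -4), transverse axis horizontal; a² = 79, b² = 25.
For a horizontal hyperbola the asymptotes have slope ±b/a.
Here that is ±5/√79 = ±5√79/79.

5√79/79 and -5√79/79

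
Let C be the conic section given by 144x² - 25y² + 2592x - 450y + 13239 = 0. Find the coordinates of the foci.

Collect terms: 144(x² + 18x) -25(y² + 18y) = -13239
Completing the square gives 144(x + 9)² -25(y + 9)² = -13239 + 11664 - 2025 = -3600.
Divide through by -3600 to get (y + 9)²/144 - (x + 9)²/25 = 1.
Hyperbola, center (-9, -9), transverse axis vertical; a² = 144, b² = 25.
c² = a² + b² = 144 + 25 = 169, so c = 13.
Foci lie on the vertical axis through the center: (h, k ± c).

(-9, -22) and (-9, 4)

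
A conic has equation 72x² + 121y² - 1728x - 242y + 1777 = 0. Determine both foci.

(5, 1) and (19, 1)

Rearranging, 72(x² - 24x) + 121(y² - 2y) = -1777.
Complete the square in x and y: 72(x - 12)² + 121(y - 1)² = -1777 + 10368 + 121 = 8712
Divide by 8712: (x - 12)²/121 + (y - 1)²/72 = 1
Ellipse, center (12, 1), major axis horizontal; a² = 121, b² = 72.
c² = a² - b² = 121 - 72 = 49, so c = 7.
Foci lie on the horizontal axis through the center: (h ± c, k).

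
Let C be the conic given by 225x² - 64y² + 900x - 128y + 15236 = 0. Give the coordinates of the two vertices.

225(x² + 4x) -64(y² + 2y) = -15236
225(x + 2)² -64(y + 1)² = -15236 + 900 - 64 = -14400
Divide through by -14400 to get (y + 1)²/225 - (x + 2)²/64 = 1.
Hyperbola, center (-2, -1), transverse axis vertical; a² = 225, b² = 64.
a = 15. Vertices at (h, k ± a).

(-2, -16) and (-2, 14)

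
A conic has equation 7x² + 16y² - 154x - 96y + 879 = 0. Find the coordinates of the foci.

(8, 3) and (14, 3)

Group: 7(x² - 22x) + 16(y² - 6y) = -879
Complete the square in x and y: 7(x - 11)² + 16(y - 3)² = -879 + 847 + 144 = 112
Divide through by 112 to get (x - 11)²/16 + (y - 3)²/7 = 1.
Ellipse, center (11, 3), major axis horizontal; a² = 16, b² = 7.
c² = a² - b² = 16 - 7 = 9, so c = 3.
Foci lie on the horizontal axis through the center: (h ± c, k).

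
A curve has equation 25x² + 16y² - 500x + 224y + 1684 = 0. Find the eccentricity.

e = 3/5

Collect terms: 25(x² - 20x) + 16(y² + 14y) = -1684
Complete the square: 25(x - 10)² + 16(y + 7)² = -1684 + 2500 + 784 = 1600
Dividing both sides by 1600: (x - 10)²/64 + (y + 7)²/100 = 1
Ellipse, center (10, -7), major axis vertical; a² = 100, b² = 64.
c² = a² - b² = 36, so c = 6.
e = c/a = 6/10 = 3/5.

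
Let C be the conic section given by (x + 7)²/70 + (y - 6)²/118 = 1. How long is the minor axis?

2√70

Center (-7, 6). The larger denominator 118 sits under the y-term, so the major axis is vertical; a² = 118, b² = 70.
b² = 70 so b = √70; the minor axis has length 2b = 2√70.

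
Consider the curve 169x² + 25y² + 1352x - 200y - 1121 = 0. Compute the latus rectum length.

Collect terms: 169(x² + 8x) + 25(y² - 8y) = 1121
169(x + 4)² + 25(y - 4)² = 1121 + 2704 + 400 = 4225
Divide by 4225: (x + 4)²/25 + (y - 4)²/169 = 1
Ellipse, center (-4, 4), major axis vertical; a² = 169, b² = 25.
Latus rectum length = 2b²/a = 2·25/13 = 50/13.

50/13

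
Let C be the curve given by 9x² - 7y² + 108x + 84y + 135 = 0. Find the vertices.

(-6, 3) and (-6, 9)

9(x² + 12x) -7(y² - 12y) = -135
Complete the square in x and y: 9(x + 6)² -7(y - 6)² = -135 + 324 - 252 = -63
Divide through by -63 to get (y - 6)²/9 - (x + 6)²/7 = 1.
Hyperbola, center (-6, 6), transverse axis vertical; a² = 9, b² = 7.
a = 3. Vertices at (h, k ± a).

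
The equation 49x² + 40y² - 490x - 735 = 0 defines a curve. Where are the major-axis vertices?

(5, -7) and (5, 7)

Collect terms: 49(x² - 10x) + 40y² = 735
Complete the square: 49(x - 5)² + 40y² = 735 + 1225 + 0 = 1960
Divide by 1960: (x - 5)²/40 + y²/49 = 1
Ellipse, center (5, 0), major axis vertical; a² = 49, b² = 40.
a = 7. Vertices at (h, k ± a).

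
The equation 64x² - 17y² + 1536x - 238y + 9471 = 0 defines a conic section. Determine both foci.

(-12, -16) and (-12, 2)

Collect terms: 64(x² + 24x) -17(y² + 14y) = -9471
Complete the square: 64(x + 12)² -17(y + 7)² = -9471 + 9216 - 833 = -1088
Divide by -1088: (y + 7)²/64 - (x + 12)²/17 = 1
Hyperbola, center (-12, -7), transverse axis vertical; a² = 64, b² = 17.
c² = a² + b² = 64 + 17 = 81, so c = 9.
Foci lie on the vertical axis through the center: (h, k ± c).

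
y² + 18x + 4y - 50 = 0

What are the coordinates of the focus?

Only y is squared. Complete the square in y: (y + 2)² = -18(x - 3).
Vertex (3, -2); 4p = -18 so p = -9/2. Opens left.
Focus is p units from the vertex along the axis: (h + p, k).

(-3/2, -2)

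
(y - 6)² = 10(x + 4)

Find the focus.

(-3/2, 6)

Vertex (-4, 6); 4p = 10 so p = 5/2. Opens right.
Focus is p units from the vertex along the axis: (h + p, k).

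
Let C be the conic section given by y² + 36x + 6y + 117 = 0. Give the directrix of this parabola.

Only y is squared. Complete the square in y: (y + 3)² = -36(x + 3).
Vertex (-3, -3); 4p = -36 so p = -9. Opens left.
Directrix is the vertical line x = h − p = -3 − (-9) = 6.

x = 6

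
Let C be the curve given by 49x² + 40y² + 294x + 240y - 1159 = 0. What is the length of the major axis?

14

49(x² + 6x) + 40(y² + 6y) = 1159
49(x + 3)² + 40(y + 3)² = 1159 + 441 + 360 = 1960
Divide through by 1960 to get (x + 3)²/40 + (y + 3)²/49 = 1.
Ellipse, center (-3, -3), major axis vertical; a² = 49, b² = 40.
a² = 49 so a = 7; the major axis has length 2a = 14.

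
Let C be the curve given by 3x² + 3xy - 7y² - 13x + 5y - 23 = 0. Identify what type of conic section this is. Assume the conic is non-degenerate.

A = 3, B = 3, C = -7.
Discriminant B² − 4AC = 3² − 4·3·(-7) = 93.
B² − 4AC > 0 ⇒ hyperbola.

hyperbola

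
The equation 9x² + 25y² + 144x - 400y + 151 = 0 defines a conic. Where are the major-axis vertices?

Group the x- and y-terms: 9(x² + 16x) + 25(y² - 16y) = -151
Complete the square in x and y: 9(x + 8)² + 25(y - 8)² = -151 + 576 + 1600 = 2025
Divide by 2025: (x + 8)²/225 + (y - 8)²/81 = 1
Ellipse, center (-8, 8), major axis horizontal; a² = 225, b² = 81.
a = 15. Vertices at (h ± a, k).

(-23, 8) and (7, 8)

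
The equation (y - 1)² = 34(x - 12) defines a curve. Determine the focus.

(41/2, 1)

Vertex (12, 1); 4p = 34 so p = 17/2. Opens right.
Focus is p units from the vertex along the axis: (h + p, k).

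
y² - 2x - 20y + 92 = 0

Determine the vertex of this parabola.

(-4, 10)

Only y is squared. Complete the square in y: (y - 10)² = 2(x + 4).
Vertex (-4, 10); 4p = 2 so p = 1/2. Opens right.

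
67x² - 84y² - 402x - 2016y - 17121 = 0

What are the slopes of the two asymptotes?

Group: 67(x² - 6x) -84(y² + 24y) = 17121
67(x - 3)² -84(y + 12)² = 17121 + 603 - 12096 = 5628
Divide through by 5628 to get (x - 3)²/84 - (y + 12)²/67 = 1.
Hyperbola, center (3, -12), transverse axis horizontal; a² = 84, b² = 67.
For a horizontal hyperbola the asymptotes have slope ±b/a.
Here that is ±√67/2√21 = ±√1407/42.

√1407/42 and -√1407/42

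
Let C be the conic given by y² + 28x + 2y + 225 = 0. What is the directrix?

Only y is squared. Complete the square in y: (y + 1)² = -28(x + 8).
Vertex (-8, -1); 4p = -28 so p = -7. Opens left.
Directrix is the vertical line x = h − p = -8 − (-7) = -1.

x = -1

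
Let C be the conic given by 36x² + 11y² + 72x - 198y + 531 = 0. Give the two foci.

36(x² + 2x) + 11(y² - 18y) = -531
36(x + 1)² + 11(y - 9)² = -531 + 36 + 891 = 396
Dividing both sides by 396: (x + 1)²/11 + (y - 9)²/36 = 1
Ellipse, center (-1, 9), major axis vertical; a² = 36, b² = 11.
c² = a² - b² = 36 - 11 = 25, so c = 5.
Foci lie on the vertical axis through the center: (h, k ± c).

(-1, 4) and (-1, 14)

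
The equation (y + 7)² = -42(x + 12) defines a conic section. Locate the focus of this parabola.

Vertex (-12, -7); 4p = -42 so p = -21/2. Opens left.
Focus is p units from the vertex along the axis: (h + p, k).

(-45/2, -7)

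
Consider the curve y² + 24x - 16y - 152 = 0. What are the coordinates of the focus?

Only y is squared. Complete the square in y: (y - 8)² = -24(x - 9).
Vertex (9, 8); 4p = -24 so p = -6. Opens left.
Focus is p units from the vertex along the axis: (h + p, k).

(3, 8)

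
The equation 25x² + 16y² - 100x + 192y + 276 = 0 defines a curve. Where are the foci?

Group the x- and y-terms: 25(x² - 4x) + 16(y² + 12y) = -276
Completing the square gives 25(x - 2)² + 16(y + 6)² = -276 + 100 + 576 = 400.
Divide through by 400 to get (x - 2)²/16 + (y + 6)²/25 = 1.
Ellipse, center (2, -6), major axis vertical; a² = 25, b² = 16.
c² = a² - b² = 25 - 16 = 9, so c = 3.
Foci lie on the vertical axis through the center: (h, k ± c).

(2, -9) and (2, -3)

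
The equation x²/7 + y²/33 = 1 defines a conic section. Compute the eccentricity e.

Center (0, 0). The larger denominator 33 sits under the y-term, so the major axis is vertical; a² = 33, b² = 7.
c² = a² - b² = 26, so c = √26.
e = c/a = √26/√33 = √858/33.

e = √858/33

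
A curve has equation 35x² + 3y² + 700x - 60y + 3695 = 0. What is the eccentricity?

Group the x- and y-terms: 35(x² + 20x) + 3(y² - 20y) = -3695
Complete the square: 35(x + 10)² + 3(y - 10)² = -3695 + 3500 + 300 = 105
Divide through by 105 to get (x + 10)²/3 + (y - 10)²/35 = 1.
Ellipse, center (-10, 10), major axis vertical; a² = 35, b² = 3.
c² = a² - b² = 32, so c = 4√2.
e = c/a = 4√2/√35 = 4√70/35.

e = 4√70/35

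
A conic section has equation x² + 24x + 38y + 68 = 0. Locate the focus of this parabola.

(-12, -15/2)

Only x is squared. Complete the square in x: (x + 12)² = -38(y - 2).
Vertex (-12, 2); 4p = -38 so p = -19/2. Opens down.
Focus is p units from the vertex along the axis: (h, k + p).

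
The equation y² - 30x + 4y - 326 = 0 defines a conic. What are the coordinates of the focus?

Only y is squared. Complete the square in y: (y + 2)² = 30(x + 11).
Vertex (-11, -2); 4p = 30 so p = 15/2. Opens right.
Focus is p units from the vertex along the axis: (h + p, k).

(-7/2, -2)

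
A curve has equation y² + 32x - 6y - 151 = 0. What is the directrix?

Only y is squared. Complete the square in y: (y - 3)² = -32(x - 5).
Vertex (5, 3); 4p = -32 so p = -8. Opens left.
Directrix is the vertical line x = h − p = 5 − (-8) = 13.

x = 13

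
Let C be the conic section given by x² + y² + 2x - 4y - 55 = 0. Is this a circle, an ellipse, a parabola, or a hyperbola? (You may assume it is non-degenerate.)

circle

No xy term. Coefficients of x² and y² are A = 1, C = 1.
A = C (same sign) ⇒ circle.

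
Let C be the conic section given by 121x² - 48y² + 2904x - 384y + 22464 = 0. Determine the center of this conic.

(-12, -4)

121(x² + 24x) -48(y² + 8y) = -22464
Completing the square gives 121(x + 12)² -48(y + 4)² = -22464 + 17424 - 768 = -5808.
Dividing both sides by -5808: (y + 4)²/121 - (x + 12)²/48 = 1
Hyperbola with center (-12, -4).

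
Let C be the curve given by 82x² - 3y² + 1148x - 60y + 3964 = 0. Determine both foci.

Group: 82(x² + 14x) -3(y² + 20y) = -3964
Complete the square: 82(x + 7)² -3(y + 10)² = -3964 + 4018 - 300 = -246
Dividing both sides by -246: (y + 10)²/82 - (x + 7)²/3 = 1
Hyperbola, center (-7, -10), transverse axis vertical; a² = 82, b² = 3.
c² = a² + b² = 82 + 3 = 85, so c = √85.
Foci lie on the vertical axis through the center: (h, k ± c).

(-7, -10 - √85) and (-7, -10 + √85)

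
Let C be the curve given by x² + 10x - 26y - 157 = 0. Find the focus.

Only x is squared. Complete the square in x: (x + 5)² = 26(y + 7).
Vertex (-5, -7); 4p = 26 so p = 13/2. Opens up.
Focus is p units from the vertex along the axis: (h, k + p).

(-5, -1/2)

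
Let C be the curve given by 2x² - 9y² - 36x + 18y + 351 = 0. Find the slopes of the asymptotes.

Collect terms: 2(x² - 18x) -9(y² - 2y) = -351
Complete the square: 2(x - 9)² -9(y - 1)² = -351 + 162 - 9 = -198
Dividing both sides by -198: (y - 1)²/22 - (x - 9)²/99 = 1
Hyperbola, center (9, 1), transverse axis vertical; a² = 22, b² = 99.
For a vertical hyperbola the asymptotes have slope ±a/b.
Here that is ±√22/3√11 = ±√2/3.

√2/3 and -√2/3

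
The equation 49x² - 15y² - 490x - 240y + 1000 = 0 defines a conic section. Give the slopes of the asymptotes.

7√15/15 and -7√15/15

Group the x- and y-terms: 49(x² - 10x) -15(y² + 16y) = -1000
Complete the square in x and y: 49(x - 5)² -15(y + 8)² = -1000 + 1225 - 960 = -735
Divide by -735: (y + 8)²/49 - (x - 5)²/15 = 1
Hyperbola, center (5, -8), transverse axis vertical; a² = 49, b² = 15.
For a vertical hyperbola the asymptotes have slope ±a/b.
Here that is ±7/√15 = ±7√15/15.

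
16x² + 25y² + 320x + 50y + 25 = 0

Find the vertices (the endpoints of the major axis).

(-20, -1) and (0, -1)

Collect terms: 16(x² + 20x) + 25(y² + 2y) = -25
Completing the square gives 16(x + 10)² + 25(y + 1)² = -25 + 1600 + 25 = 1600.
Divide through by 1600 to get (x + 10)²/100 + (y + 1)²/64 = 1.
Ellipse, center (-10, -1), major axis horizontal; a² = 100, b² = 64.
a = 10. Vertices at (h ± a, k).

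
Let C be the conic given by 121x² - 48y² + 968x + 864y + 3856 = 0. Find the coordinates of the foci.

(-4, -4) and (-4, 22)

Rearranging, 121(x² + 8x) -48(y² - 18y) = -3856.
Complete the square: 121(x + 4)² -48(y - 9)² = -3856 + 1936 - 3888 = -5808
Dividing both sides by -5808: (y - 9)²/121 - (x + 4)²/48 = 1
Hyperbola, center (-4, 9), transverse axis vertical; a² = 121, b² = 48.
c² = a² + b² = 121 + 48 = 169, so c = 13.
Foci lie on the vertical axis through the center: (h, k ± c).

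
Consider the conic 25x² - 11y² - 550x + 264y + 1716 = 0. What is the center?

Collect terms: 25(x² - 22x) -11(y² - 24y) = -1716
Completing the square gives 25(x - 11)² -11(y - 12)² = -1716 + 3025 - 1584 = -275.
Divide by -275: (y - 12)²/25 - (x - 11)²/11 = 1
Hyperbola with center (11, 12).

(11, 12)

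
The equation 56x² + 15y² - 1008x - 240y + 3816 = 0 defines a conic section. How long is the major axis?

8√7

Rearranging, 56(x² - 18x) + 15(y² - 16y) = -3816.
56(x - 9)² + 15(y - 8)² = -3816 + 4536 + 960 = 1680
Divide through by 1680 to get (x - 9)²/30 + (y - 8)²/112 = 1.
Ellipse, center (9, 8), major axis vertical; a² = 112, b² = 30.
a² = 112 so a = 4√7; the major axis has length 2a = 8√7.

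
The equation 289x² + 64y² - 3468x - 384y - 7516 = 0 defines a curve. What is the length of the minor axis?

Collect terms: 289(x² - 12x) + 64(y² - 6y) = 7516
Complete the square: 289(x - 6)² + 64(y - 3)² = 7516 + 10404 + 576 = 18496
Divide through by 18496 to get (x - 6)²/64 + (y - 3)²/289 = 1.
Ellipse, center (6, 3), major axis vertical; a² = 289, b² = 64.
b² = 64 so b = 8; the minor axis has length 2b = 16.

16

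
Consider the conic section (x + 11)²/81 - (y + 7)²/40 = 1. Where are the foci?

Center (-11, -7). The positive term is the x-term, so the transverse axis is horizontal; a² = 81, b² = 40.
c² = a² + b² = 81 + 40 = 121, so c = 11.
Foci lie on the horizontal axis through the center: (h ± c, k).

(-22, -7) and (0, -7)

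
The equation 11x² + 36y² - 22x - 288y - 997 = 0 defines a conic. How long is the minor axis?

Group: 11(x² - 2x) + 36(y² - 8y) = 997
Completing the square gives 11(x - 1)² + 36(y - 4)² = 997 + 11 + 576 = 1584.
Divide through by 1584 to get (x - 1)²/144 + (y - 4)²/44 = 1.
Ellipse, center (1, 4), major axis horizontal; a² = 144, b² = 44.
b² = 44 so b = 2√11; the minor axis has length 2b = 4√11.

4√11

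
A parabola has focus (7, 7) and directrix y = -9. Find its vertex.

The vertex is the midpoint between the focus and the directrix along the axis of symmetry.
Axis is vertical (directrix is horizontal). Vertex y-coordinate = (7 + (-9))/2 = -1; x-coordinate = 7.

(7, -1)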